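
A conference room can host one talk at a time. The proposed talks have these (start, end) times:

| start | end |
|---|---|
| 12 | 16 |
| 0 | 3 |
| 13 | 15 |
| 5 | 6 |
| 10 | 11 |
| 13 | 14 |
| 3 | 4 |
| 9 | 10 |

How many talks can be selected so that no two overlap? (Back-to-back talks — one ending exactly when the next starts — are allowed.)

6

Greedy by earliest finish: after sorting by end time, pick each interval compatible with the last pick.
Sorted by end: (0,3)  (3,4)  (5,6)  (9,10)  (10,11)  (13,14)  (13,15)  (12,16)
take (0,3); take (3,4); take (5,6); take (9,10); take (10,11); take (13,14).
Selected 6 talks.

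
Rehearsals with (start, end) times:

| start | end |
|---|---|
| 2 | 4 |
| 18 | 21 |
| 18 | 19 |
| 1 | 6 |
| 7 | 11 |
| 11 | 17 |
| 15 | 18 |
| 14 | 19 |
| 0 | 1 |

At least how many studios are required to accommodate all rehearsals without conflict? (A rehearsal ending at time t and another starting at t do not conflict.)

starts: [0, 1, 2, 7, 11, 14, 15, 18, 18]
ends:   [1, 4, 6, 11, 17, 18, 19, 19, 21]
s0→1 e1→0 s1→1 s2→2 e4→1 e6→0 s7→1 e11→0 s11→1 s14→2 s15→3  — peak 3.

3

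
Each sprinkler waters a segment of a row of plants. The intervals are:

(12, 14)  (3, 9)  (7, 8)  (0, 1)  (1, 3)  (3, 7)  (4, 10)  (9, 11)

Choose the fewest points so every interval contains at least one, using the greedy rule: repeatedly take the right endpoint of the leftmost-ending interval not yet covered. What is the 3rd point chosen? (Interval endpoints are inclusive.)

Process intervals by earliest right end; each time one isn't hit yet, stab at its right endpoint.
By right end: [0,1]  [1,3]  [3,7]  [7,8]  [3,9]  [4,10]  [9,11]  [12,14]
[0,1] uncovered → point at 1; [3,7] uncovered → point at 7; [9,11] uncovered → point at 11; [12,14] uncovered → point at 14.
Points: 1, 7, 11, 14 (4 total).

11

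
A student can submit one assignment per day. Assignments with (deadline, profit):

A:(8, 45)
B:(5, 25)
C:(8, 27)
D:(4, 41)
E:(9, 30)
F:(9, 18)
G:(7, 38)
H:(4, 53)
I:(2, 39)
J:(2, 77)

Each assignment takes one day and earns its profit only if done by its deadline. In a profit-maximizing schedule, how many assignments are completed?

9

Sort by profit descending; place each in the latest free slot ≤ its deadline.
By profit: J(d2,77), H(d4,53), A(d8,45), D(d4,41), I(d2,39), G(d7,38), E(d9,30), C(d8,27), B(d5,25), F(d9,18)
J→slot 2; H→slot 4; A→slot 8; D→slot 3; I→slot 1; G→slot 7; E→slot 9; C→slot 6; B→slot 5; F skipped.
9 of 10 scheduled.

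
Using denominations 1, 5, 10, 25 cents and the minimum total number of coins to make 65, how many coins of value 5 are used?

1

Greedy: take as many of the largest coin as possible, then repeat with the remainder.
65 = 2×25 + 1×10 + 1×5
Count of 5: 1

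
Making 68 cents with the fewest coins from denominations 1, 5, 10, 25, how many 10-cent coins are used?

1

68 − 2×25→18 − 1×10→8 − 1×5→3 − 3×1→0
Count of 10: 1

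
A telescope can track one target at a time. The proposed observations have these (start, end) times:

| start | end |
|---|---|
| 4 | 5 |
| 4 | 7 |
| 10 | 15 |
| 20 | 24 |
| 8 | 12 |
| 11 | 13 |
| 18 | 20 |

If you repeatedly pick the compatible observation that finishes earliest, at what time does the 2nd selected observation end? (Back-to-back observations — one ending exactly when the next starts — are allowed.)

Sorted by end: (4,5)  (4,7)  (8,12)  (11,13)  (10,15)  (18,20)  (20,24)
take (4,5); skip (4,7); take (8,12); skip (10,15); take (18,20); take (20,24).
Selected: (4,5) (8,12) (18,20) (20,24)

12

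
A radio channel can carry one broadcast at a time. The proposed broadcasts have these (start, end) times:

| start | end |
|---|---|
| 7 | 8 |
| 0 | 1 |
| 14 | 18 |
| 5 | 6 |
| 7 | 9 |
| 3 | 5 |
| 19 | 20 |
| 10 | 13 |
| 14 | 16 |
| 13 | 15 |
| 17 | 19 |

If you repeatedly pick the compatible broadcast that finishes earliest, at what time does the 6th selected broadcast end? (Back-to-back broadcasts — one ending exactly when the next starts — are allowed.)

Order by finish time; keep every interval that doesn't clash with the previous kept one.
Sorted by end: (0,1)  (3,5)  (5,6)  (7,8)  (7,9)  (10,13)  (13,15)  (14,16)  (14,18)  (17,19)  (19,20)
take (0,1); take (3,5); take (5,6); take (7,8); skip (7,9); take (10,13); take (13,15); take (17,19); take (19,20).
Selected: (0,1) (3,5) (5,6) (7,8) (10,13) (13,15) (17,19) (19,20)

15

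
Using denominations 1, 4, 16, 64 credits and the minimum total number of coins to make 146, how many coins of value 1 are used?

2

Greedy: take as many of the largest coin as possible, then repeat with the remainder.
146 = 2×64 + 1×16 + 2×1
Count of 1: 2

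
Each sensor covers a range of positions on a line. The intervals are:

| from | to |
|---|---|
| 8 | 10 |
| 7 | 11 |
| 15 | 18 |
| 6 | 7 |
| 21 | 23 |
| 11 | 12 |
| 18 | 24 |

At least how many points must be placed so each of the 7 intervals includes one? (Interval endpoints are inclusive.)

Process intervals by earliest right end; each time one isn't hit yet, stab at its right endpoint.
By right end: [6,7]  [8,10]  [7,11]  [11,12]  [15,18]  [21,23]  [18,24]
[6,7] uncovered → point at 7; [8,10] uncovered → point at 10; [11,12] uncovered → point at 12; [15,18] uncovered → point at 18; [21,23] uncovered → point at 23.
Points: 7, 10, 12, 18, 23 (5 total).

5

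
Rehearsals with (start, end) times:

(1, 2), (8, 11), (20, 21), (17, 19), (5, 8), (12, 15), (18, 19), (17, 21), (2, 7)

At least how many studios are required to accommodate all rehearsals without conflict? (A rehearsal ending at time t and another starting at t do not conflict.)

3

The answer is the maximum number of intervals overlapping at any instant.
starts: [1, 2, 5, 8, 12, 17, 17, 18, 20]
ends:   [2, 7, 8, 11, 15, 19, 19, 21, 21]
s1→1 e2→0 s2→1 s5→2 e7→1 e8→0 s8→1 e11→0 s12→1 e15→0 s17→1 s17→2 s18→3  — peak 3.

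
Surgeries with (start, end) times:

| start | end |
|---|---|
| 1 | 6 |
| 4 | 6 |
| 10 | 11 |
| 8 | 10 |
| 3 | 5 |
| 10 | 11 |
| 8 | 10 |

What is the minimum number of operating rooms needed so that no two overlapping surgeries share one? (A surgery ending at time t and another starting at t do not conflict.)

3

Count concurrent intervals with a sweep; the peak is the room count.
Events (time:±→running): 1:+→1 3:+→2 4:+→3 … peak 3.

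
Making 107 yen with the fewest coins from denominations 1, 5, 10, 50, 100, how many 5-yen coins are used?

1

Use the largest denomination that fits, subtract, and repeat.
107 − 1×100→7 − 1×5→2 − 2×1→0
Count of 5: 1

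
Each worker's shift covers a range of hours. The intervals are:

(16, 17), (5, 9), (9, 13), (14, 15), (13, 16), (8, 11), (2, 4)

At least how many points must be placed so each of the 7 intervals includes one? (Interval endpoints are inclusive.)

4

Sorted: [2,4] [5,9] [8,11] [9,13] [14,15] [13,16] [16,17]
{[2,4]} hit by 4; {[5,9],[8,11],[9,13]} hit by 9; {[14,15],[13,16]} hit by 15; {[16,17]} hit by 17.
Points: 4, 9, 15, 17 (4 total).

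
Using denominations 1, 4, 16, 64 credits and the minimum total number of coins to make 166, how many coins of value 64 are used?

Greedy: take as many of the largest coin as possible, then repeat with the remainder.
166 = 2×64 + 2×16 + 1×4 + 2×1
Count of 64: 2

2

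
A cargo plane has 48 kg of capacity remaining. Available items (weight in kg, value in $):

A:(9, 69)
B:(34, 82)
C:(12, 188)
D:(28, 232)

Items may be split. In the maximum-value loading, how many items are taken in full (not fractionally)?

Ratios (sorted): C 15.67, D 8.29, A 7.67, B 2.41
take C (12 @ 188); take D (28 @ 232); take 8/9 of A → 61.33. Capacity used 48/48.
2 item(s) taken whole; one partial (take 8/9 of A).

2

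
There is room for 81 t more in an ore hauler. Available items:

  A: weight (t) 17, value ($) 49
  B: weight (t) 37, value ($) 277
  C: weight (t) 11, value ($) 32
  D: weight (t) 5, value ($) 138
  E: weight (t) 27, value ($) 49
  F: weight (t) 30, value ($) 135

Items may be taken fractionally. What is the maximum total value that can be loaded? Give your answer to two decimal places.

576.18

Sort by value per unit weight and fill in that order.
Order: D (138/5=27.60) > B (277/37=7.49) > F (135/30=4.50) > C (32/11=2.91) > A (49/17=2.88) > E (49/27=1.81)
Fill: take D (5 @ 138) → take B (37 @ 277) → take F (30 @ 135) → take 9/11 of C → 26.18; 81/81 used.
Total value = 576.18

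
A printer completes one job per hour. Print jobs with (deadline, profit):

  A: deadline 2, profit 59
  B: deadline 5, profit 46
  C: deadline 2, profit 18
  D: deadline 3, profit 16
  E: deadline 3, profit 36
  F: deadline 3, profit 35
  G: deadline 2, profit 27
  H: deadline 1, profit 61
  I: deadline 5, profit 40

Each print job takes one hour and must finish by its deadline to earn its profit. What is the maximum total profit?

242

Take jobs in profit order; each goes to the latest open slot no later than its deadline.
Profit order: H=61 A=59 B=46 I=40 E=36 F=35 G=27 C=18 D=16
Assign: H→slot 1, A→slot 2, B→slot 5, I→slot 4, E→slot 3, F skipped, G skipped, C skipped, D skipped.
Slots: [1:H] [2:A] [3:E] [4:I] [5:B]
Profit = 61 + 59 + 36 + 40 + 46 = 242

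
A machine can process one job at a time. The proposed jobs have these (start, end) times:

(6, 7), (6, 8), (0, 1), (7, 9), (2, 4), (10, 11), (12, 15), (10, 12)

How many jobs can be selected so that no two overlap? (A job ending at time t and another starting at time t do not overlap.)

6

Greedy by earliest finish: after sorting by end time, pick each interval compatible with the last pick.
Sorted by end: (0,1)  (2,4)  (6,7)  (6,8)  (7,9)  (10,11)  (10,12)  (12,15)
take (0,1); take (2,4); take (6,7); take (7,9); take (10,11); take (12,15).
Selected 6 jobs.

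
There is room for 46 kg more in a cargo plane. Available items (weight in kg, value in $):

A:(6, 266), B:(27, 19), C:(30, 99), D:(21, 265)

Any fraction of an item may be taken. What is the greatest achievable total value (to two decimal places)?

Order: A (266/6=44.33) > D (265/21=12.62) > C (99/30=3.30) > B (19/27=0.70)
Fill: take A (6 @ 266) → take D (21 @ 265) → take 19/30 of C → 62.70; 46/46 used.
Total value = 593.70

593.70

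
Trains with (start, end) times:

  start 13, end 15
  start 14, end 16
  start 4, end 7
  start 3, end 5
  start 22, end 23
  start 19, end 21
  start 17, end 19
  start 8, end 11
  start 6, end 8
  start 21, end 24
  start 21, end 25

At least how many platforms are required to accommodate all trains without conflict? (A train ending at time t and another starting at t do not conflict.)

Events (time:±→running): 3:+→1 4:+→2 5:-→1 6:+→2 7:-→1 8:-→0 8:+→1 11:-→0 13:+→1 14:+→2 15:-→1 16:-→0 17:+→1 19:-→0 19:+→1 21:-→0 21:+→1 21:+→2 22:+→3 … peak 3.

3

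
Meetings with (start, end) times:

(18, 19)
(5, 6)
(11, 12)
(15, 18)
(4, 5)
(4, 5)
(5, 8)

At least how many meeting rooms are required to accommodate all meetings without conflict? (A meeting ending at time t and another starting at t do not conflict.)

2

The answer is the maximum number of intervals overlapping at any instant.
Events (time:±→running): 4:+→1 4:+→2 … peak 2.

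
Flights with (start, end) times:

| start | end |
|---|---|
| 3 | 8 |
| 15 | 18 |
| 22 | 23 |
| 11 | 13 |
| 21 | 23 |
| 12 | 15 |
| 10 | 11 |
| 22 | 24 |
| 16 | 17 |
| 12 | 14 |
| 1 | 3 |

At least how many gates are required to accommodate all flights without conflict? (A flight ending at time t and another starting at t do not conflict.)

3

Count concurrent intervals with a sweep; the peak is the room count.
starts: [1, 3, 10, 11, 12, 12, 15, 16, 21, 22, 22]
ends:   [3, 8, 11, 13, 14, 15, 17, 18, 23, 23, 24]
s1→1 e3→0 s3→1 e8→0 s10→1 e11→0 s11→1 s12→2 s12→3  — peak 3.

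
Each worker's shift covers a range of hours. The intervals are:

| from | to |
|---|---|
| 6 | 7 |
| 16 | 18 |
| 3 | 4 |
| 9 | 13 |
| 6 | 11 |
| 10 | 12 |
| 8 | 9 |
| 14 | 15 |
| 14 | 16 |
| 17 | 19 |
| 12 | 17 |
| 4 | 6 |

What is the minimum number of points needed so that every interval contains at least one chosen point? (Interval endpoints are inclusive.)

Sort by right endpoint; whenever an interval is uncovered, place a point at its right end.
By right end: [3,4]  [4,6]  [6,7]  [8,9]  [6,11]  [10,12]  [9,13]  [14,15]  [14,16]  [12,17]  [16,18]  [17,19]
[3,4] uncovered → point at 4; [6,7] uncovered → point at 7; [8,9] uncovered → point at 9; [10,12] uncovered → point at 12; [14,15] uncovered → point at 15; [16,18] uncovered → point at 18.
Points: 4, 7, 9, 12, 15, 18 (6 total).

6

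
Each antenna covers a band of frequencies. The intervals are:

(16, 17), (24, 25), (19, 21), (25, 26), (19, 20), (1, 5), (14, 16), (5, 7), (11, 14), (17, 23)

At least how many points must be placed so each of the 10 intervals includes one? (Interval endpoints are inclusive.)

5

Sort by right endpoint; whenever an interval is uncovered, place a point at its right end.
By right end: [1,5]  [5,7]  [11,14]  [14,16]  [16,17]  [19,20]  [19,21]  [17,23]  [24,25]  [25,26]
[1,5] uncovered → point at 5; [11,14] uncovered → point at 14; [16,17] uncovered → point at 17; [19,20] uncovered → point at 20; [24,25] uncovered → point at 25.
Points: 5, 14, 17, 20, 25 (5 total).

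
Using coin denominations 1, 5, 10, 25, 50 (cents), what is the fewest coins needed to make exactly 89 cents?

7

Greedy: take as many of the largest coin as possible, then repeat with the remainder.
89 = 1×50 + 1×25 + 1×10 + 4×1
Total coins = 1 + 1 + 1 + 4 = 7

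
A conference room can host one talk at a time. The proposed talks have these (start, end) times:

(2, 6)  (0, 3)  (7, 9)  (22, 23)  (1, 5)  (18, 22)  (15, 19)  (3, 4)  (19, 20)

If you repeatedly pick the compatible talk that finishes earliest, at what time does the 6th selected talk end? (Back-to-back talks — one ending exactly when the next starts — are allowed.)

Greedy by earliest finish: after sorting by end time, pick each interval compatible with the last pick.
Sorted by end: (0,3)  (3,4)  (1,5)  (2,6)  (7,9)  (15,19)  (19,20)  (18,22)  (22,23)
take (0,3); take (3,4); skip (1,5); take (7,9); take (15,19); take (19,20); take (22,23).
Selected: (0,3) (3,4) (7,9) (15,19) (19,20) (22,23)

23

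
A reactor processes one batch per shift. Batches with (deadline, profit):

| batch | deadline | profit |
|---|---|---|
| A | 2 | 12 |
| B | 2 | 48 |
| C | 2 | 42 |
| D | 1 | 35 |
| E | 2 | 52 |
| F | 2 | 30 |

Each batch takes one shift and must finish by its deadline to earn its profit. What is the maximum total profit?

Sort by profit descending; place each in the latest free slot ≤ its deadline.
By profit: E(d2,52), B(d2,48), C(d2,42), D(d1,35), F(d2,30), A(d2,12)
E→slot 2; B→slot 1; C skipped; D skipped; F skipped; A skipped.
Profit = 48 + 52 = 100

100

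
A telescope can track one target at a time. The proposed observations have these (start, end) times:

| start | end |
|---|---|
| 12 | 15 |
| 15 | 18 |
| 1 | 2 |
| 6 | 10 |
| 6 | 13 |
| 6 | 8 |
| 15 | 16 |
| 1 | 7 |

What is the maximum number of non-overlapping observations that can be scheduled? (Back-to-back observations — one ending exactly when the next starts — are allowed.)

Greedy by earliest finish: after sorting by end time, pick each interval compatible with the last pick.
Sorted by end: (1,2)  (1,7)  (6,8)  (6,10)  (6,13)  (12,15)  (15,16)  (15,18)
take (1,2); take (6,8); skip (6,10); take (12,15); take (15,16).
Selected 4 observations.

4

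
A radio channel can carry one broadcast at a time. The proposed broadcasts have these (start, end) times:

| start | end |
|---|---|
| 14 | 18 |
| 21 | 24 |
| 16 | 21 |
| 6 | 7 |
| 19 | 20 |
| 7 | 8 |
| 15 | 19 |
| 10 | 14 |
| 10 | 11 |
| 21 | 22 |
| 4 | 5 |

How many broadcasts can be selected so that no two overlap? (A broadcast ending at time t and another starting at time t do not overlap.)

7

Sort by end time and greedily take each interval whose start is ≥ the last chosen end.
By end time: (4,5), (6,7), (7,8), (10,11), (10,14), (14,18), (15,19), (19,20), (16,21), (21,22), (21,24).
Pick (4,5); next start ≥ 5 → (6,7); next start ≥ 7 → (7,8); next start ≥ 8 → (10,11); next start ≥ 11 → (14,18); next start ≥ 18 → (19,20); next start ≥ 20 → (21,22).
Selected 7 broadcasts.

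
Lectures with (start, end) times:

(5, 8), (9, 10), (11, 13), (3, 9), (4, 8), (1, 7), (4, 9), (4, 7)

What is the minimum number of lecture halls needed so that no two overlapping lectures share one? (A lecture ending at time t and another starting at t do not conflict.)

6

Count concurrent intervals with a sweep; the peak is the room count.
Events (time:±→running): 1:+→1 3:+→2 4:+→3 4:+→4 4:+→5 5:+→6 … peak 6.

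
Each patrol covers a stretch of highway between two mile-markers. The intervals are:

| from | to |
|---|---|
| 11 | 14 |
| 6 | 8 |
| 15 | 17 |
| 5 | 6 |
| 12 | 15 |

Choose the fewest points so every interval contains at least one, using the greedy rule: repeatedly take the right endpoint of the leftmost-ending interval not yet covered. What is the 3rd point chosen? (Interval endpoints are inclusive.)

By right end: [5,6]  [6,8]  [11,14]  [12,15]  [15,17]
[5,6] uncovered → point at 6; [11,14] uncovered → point at 14; [15,17] uncovered → point at 17.
Points: 6, 14, 17 (3 total).

17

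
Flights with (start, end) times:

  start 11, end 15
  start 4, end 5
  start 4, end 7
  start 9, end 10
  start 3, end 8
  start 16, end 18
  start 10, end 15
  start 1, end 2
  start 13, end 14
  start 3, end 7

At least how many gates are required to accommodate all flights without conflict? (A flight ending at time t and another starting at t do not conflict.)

4

The answer is the maximum number of intervals overlapping at any instant.
starts: [1, 3, 3, 4, 4, 9, 10, 11, 13, 16]
ends:   [2, 5, 7, 7, 8, 10, 14, 15, 15, 18]
s1→1 e2→0 s3→1 s3→2 s4→3 s4→4  — peak 4.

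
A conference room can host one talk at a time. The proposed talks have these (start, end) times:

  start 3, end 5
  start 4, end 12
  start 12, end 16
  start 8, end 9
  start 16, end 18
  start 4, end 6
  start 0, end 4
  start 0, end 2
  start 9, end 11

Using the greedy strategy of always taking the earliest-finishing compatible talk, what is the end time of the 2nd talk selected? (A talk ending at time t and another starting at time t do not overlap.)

Sorted by end: (0,2)  (0,4)  (3,5)  (4,6)  (8,9)  (9,11)  (4,12)  (12,16)  (16,18)
take (0,2); take (3,5); skip (4,6); take (8,9); take (9,11); take (12,16); take (16,18).
Selected: (0,2) (3,5) (8,9) (9,11) (12,16) (16,18)

5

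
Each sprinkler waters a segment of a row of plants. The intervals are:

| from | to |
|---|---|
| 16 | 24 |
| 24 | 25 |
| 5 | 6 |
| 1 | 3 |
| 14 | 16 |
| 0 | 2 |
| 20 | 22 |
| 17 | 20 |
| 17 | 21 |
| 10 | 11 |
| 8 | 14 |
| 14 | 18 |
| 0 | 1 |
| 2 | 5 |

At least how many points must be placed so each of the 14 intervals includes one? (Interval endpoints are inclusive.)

6

Process intervals by earliest right end; each time one isn't hit yet, stab at its right endpoint.
Sorted: [0,1] [0,2] [1,3] [2,5] [5,6] [10,11] [8,14] [14,16] [14,18] [17,20] [17,21] [20,22] [16,24] [24,25]
{[0,1],[0,2],[1,3]} hit by 1; {[2,5],[5,6]} hit by 5; {[10,11],[8,14]} hit by 11; {[14,16],[14,18]} hit by 16; {[17,20],[17,21],[20,22],[16,24]} hit by 20; {[24,25]} hit by 25.
Points: 1, 5, 11, 16, 20, 25 (6 total).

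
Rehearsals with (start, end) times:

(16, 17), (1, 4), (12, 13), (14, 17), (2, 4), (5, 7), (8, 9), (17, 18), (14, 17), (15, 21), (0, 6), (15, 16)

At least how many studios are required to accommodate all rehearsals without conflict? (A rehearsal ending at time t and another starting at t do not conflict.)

starts: [0, 1, 2, 5, 8, 12, 14, 14, 15, 15, 16, 17]
ends:   [4, 4, 6, 7, 9, 13, 16, 17, 17, 17, 18, 21]
s0→1 s1→2 s2→3 e4→2 e4→1 s5→2 e6→1 e7→0 s8→1 e9→0 s12→1 e13→0 s14→1 s14→2 s15→3 s15→4  — peak 4.

4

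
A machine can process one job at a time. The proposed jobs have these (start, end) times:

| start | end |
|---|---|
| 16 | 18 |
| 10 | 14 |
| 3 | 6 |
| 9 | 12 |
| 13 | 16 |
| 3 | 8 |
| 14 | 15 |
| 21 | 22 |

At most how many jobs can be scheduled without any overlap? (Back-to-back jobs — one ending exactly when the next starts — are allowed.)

5

Order by finish time; keep every interval that doesn't clash with the previous kept one.
Sorted by end: (3,6)  (3,8)  (9,12)  (10,14)  (14,15)  (13,16)  (16,18)  (21,22)
take (3,6); take (9,12); take (14,15); take (16,18); take (21,22).
Selected 5 jobs.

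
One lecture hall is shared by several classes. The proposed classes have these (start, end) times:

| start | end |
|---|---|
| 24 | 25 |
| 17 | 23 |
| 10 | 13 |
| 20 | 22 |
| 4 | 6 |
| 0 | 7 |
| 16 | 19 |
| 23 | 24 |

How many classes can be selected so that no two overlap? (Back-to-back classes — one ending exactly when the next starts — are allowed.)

Order by finish time; keep every interval that doesn't clash with the previous kept one.
By end time: (4,6), (0,7), (10,13), (16,19), (20,22), (17,23), (23,24), (24,25).
Pick (4,6); next start ≥ 6 → (10,13); next start ≥ 13 → (16,19); next start ≥ 19 → (20,22); next start ≥ 22 → (23,24); next start ≥ 24 → (24,25).
Selected 6 classes.

6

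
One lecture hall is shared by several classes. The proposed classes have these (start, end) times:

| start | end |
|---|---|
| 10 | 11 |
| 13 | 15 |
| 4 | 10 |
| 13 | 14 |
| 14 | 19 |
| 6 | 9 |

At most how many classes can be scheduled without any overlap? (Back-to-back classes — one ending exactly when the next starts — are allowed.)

4

Sorted by end: (6,9)  (4,10)  (10,11)  (13,14)  (13,15)  (14,19)
take (6,9); skip (4,10); take (10,11); take (13,14); take (14,19).
Selected 4 classes.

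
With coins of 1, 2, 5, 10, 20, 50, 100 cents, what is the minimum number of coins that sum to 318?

Use the largest denomination that fits, subtract, and repeat.
318 = 3×100 + 1×10 + 1×5 + 1×2 + 1×1
Total coins = 3 + 1 + 1 + 1 + 1 = 7

7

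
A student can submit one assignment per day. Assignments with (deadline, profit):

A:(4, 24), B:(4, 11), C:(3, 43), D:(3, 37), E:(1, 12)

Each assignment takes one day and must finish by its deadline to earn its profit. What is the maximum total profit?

116

Sort by profit descending; place each in the latest free slot ≤ its deadline.
Profit order: C=43 D=37 A=24 E=12 B=11
Assign: C→slot 3, D→slot 2, A→slot 4, E→slot 1, B skipped.
Slots: [1:E] [2:D] [3:C] [4:A]
Profit = 12 + 37 + 43 + 24 = 116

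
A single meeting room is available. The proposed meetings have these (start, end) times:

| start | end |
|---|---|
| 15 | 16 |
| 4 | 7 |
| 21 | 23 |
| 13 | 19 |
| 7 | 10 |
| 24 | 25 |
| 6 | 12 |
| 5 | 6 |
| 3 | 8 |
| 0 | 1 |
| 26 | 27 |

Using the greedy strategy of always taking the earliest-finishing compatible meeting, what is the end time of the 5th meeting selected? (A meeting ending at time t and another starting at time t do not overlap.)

23

By end time: (0,1), (5,6), (4,7), (3,8), (7,10), (6,12), (15,16), (13,19), (21,23), (24,25), (26,27).
Pick (0,1); next start ≥ 1 → (5,6); next start ≥ 6 → (7,10); next start ≥ 10 → (15,16); next start ≥ 16 → (21,23); next start ≥ 23 → (24,25); next start ≥ 25 → (26,27).
Selected: (0,1) (5,6) (7,10) (15,16) (21,23) (24,25) (26,27)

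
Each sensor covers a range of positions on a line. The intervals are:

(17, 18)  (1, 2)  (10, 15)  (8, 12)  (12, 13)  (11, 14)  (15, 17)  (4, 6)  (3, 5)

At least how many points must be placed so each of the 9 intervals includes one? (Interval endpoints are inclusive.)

Process intervals by earliest right end; each time one isn't hit yet, stab at its right endpoint.
By right end: [1,2]  [3,5]  [4,6]  [8,12]  [12,13]  [11,14]  [10,15]  [15,17]  [17,18]
[1,2] uncovered → point at 2; [3,5] uncovered → point at 5; [8,12] uncovered → point at 12; [15,17] uncovered → point at 17.
Points: 2, 5, 12, 17 (4 total).

4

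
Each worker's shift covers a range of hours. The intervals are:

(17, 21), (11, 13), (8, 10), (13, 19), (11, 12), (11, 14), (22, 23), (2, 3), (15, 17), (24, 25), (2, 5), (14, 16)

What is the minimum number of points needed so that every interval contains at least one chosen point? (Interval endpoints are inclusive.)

Process intervals by earliest right end; each time one isn't hit yet, stab at its right endpoint.
By right end: [2,3]  [2,5]  [8,10]  [11,12]  [11,13]  [11,14]  [14,16]  [15,17]  [13,19]  [17,21]  [22,23]  [24,25]
[2,3] uncovered → point at 3; [8,10] uncovered → point at 10; [11,12] uncovered → point at 12; [14,16] uncovered → point at 16; [17,21] uncovered → point at 21; [22,23] uncovered → point at 23; [24,25] uncovered → point at 25.
Points: 3, 10, 12, 16, 21, 23, 25 (7 total).

7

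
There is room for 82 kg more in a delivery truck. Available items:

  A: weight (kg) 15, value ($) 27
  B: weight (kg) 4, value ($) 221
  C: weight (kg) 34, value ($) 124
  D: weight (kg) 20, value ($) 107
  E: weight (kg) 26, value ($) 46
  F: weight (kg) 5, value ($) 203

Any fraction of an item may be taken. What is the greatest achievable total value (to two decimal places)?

689.08

Sort by value per unit weight and fill in that order.
Ratios (sorted): B 55.25, F 40.60, D 5.35, C 3.65, A 1.80, E 1.77
take B (4 @ 221); take F (5 @ 203); take D (20 @ 107); take C (34 @ 124); take A (15 @ 27); take 4/26 of E → 7.08. Capacity used 82/82.
Total value = 689.08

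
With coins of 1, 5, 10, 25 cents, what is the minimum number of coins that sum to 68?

68 − 2×25→18 − 1×10→8 − 1×5→3 − 3×1→0
Total coins = 2 + 1 + 1 + 3 = 7

7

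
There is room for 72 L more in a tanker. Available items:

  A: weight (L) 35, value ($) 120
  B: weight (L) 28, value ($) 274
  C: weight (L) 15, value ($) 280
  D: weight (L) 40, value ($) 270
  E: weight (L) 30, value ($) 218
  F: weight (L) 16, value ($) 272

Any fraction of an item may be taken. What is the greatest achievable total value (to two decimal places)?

Greedy by value/weight ratio, highest first.
Order: C (280/15=18.67) > F (272/16=17.00) > B (274/28=9.79) > E (218/30=7.27) > D (270/40=6.75) > A (120/35=3.43)
Fill: take C (15 @ 280) → take F (16 @ 272) → take B (28 @ 274) → take 13/30 of E → 94.47; 72/72 used.
Total value = 920.47

920.47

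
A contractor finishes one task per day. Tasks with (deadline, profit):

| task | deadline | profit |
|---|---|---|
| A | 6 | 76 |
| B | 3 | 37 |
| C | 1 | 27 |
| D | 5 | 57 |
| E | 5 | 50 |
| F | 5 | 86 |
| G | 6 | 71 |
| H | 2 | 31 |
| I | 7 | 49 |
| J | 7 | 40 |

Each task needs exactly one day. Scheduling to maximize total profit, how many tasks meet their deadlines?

7

Take jobs in profit order; each goes to the latest open slot no later than its deadline.
Profit order: F=86 A=76 G=71 D=57 E=50 I=49 J=40 B=37 H=31 C=27
Assign: F→slot 5, A→slot 6, G→slot 4, D→slot 3, E→slot 2, I→slot 7, J→slot 1, B skipped, H skipped, C skipped.
Slots: [1:J] [2:E] [3:D] [4:G] [5:F] [6:A] [7:I]
7 of 10 scheduled.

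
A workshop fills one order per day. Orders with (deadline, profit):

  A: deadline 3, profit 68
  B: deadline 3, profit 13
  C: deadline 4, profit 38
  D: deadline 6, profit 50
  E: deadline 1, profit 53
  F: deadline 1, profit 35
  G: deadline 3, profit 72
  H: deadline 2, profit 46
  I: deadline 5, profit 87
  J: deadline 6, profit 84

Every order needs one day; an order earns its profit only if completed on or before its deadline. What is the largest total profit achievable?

By profit: I(d5,87), J(d6,84), G(d3,72), A(d3,68), E(d1,53), D(d6,50), H(d2,46), C(d4,38), F(d1,35), B(d3,13)
I→slot 5; J→slot 6; G→slot 3; A→slot 2; E→slot 1; D→slot 4; H skipped; C skipped; F skipped; B skipped.
Profit = 53 + 68 + 72 + 50 + 87 + 84 = 414

414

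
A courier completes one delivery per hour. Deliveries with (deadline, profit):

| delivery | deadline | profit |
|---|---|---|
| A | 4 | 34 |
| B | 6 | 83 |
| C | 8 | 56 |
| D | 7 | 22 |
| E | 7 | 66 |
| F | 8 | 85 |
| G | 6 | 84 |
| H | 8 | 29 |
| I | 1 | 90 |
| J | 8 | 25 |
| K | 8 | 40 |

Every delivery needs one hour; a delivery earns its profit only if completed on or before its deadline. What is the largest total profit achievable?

538

Sort by profit descending; place each in the latest free slot ≤ its deadline.
By profit: I(d1,90), F(d8,85), G(d6,84), B(d6,83), E(d7,66), C(d8,56), K(d8,40), A(d4,34), H(d8,29), J(d8,25), D(d7,22)
I→slot 1; F→slot 8; G→slot 6; B→slot 5; E→slot 7; C→slot 4; K→slot 3; A→slot 2; H skipped; J skipped; D skipped.
Profit = 90 + 34 + 40 + 56 + 83 + 84 + 66 + 85 = 538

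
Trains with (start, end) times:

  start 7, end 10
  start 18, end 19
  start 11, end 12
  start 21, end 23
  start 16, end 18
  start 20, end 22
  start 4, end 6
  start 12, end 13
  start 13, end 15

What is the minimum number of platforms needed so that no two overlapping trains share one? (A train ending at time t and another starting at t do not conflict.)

The answer is the maximum number of intervals overlapping at any instant.
Events (time:±→running): 4:+→1 6:-→0 7:+→1 10:-→0 11:+→1 12:-→0 12:+→1 13:-→0 13:+→1 15:-→0 16:+→1 18:-→0 18:+→1 19:-→0 20:+→1 21:+→2 … peak 2.

2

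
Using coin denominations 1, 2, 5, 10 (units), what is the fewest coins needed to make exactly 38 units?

6

38 − 3×10→8 − 1×5→3 − 1×2→1 − 1×1→0
Total coins = 3 + 1 + 1 + 1 = 6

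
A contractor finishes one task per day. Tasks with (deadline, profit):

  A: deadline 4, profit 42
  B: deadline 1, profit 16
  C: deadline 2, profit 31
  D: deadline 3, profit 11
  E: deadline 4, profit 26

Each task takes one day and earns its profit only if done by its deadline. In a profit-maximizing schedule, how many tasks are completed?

By profit: A(d4,42), C(d2,31), E(d4,26), B(d1,16), D(d3,11)
A→slot 4; C→slot 2; E→slot 3; B→slot 1; D skipped.
4 of 5 scheduled.

4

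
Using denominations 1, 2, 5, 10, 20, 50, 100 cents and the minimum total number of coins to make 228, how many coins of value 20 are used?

Use the largest denomination that fits, subtract, and repeat.
228 = 2×100 + 1×20 + 1×5 + 1×2 + 1×1
Count of 20: 1

1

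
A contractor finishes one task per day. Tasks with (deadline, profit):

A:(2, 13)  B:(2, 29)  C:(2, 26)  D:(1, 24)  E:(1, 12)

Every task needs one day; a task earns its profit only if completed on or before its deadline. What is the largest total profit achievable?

Profit order: B=29 C=26 D=24 A=13 E=12
Assign: B→slot 2, C→slot 1, D skipped, A skipped, E skipped.
Slots: [1:C] [2:B]
Profit = 26 + 29 = 55

55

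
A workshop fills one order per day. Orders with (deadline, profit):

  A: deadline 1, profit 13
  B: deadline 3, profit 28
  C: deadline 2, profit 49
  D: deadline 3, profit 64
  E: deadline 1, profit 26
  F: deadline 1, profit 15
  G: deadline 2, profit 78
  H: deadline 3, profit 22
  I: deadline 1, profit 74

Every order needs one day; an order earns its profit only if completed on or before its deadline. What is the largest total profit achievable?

216

By profit: G(d2,78), I(d1,74), D(d3,64), C(d2,49), B(d3,28), E(d1,26), H(d3,22), F(d1,15), A(d1,13)
G→slot 2; I→slot 1; D→slot 3; C skipped; B skipped; E skipped; H skipped; F skipped; A skipped.
Profit = 74 + 78 + 64 = 216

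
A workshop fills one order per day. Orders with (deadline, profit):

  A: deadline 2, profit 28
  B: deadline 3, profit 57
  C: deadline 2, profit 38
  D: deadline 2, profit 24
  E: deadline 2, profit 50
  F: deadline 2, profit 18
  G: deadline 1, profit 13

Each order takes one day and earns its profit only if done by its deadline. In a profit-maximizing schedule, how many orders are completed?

Sort by profit descending; place each in the latest free slot ≤ its deadline.
By profit: B(d3,57), E(d2,50), C(d2,38), A(d2,28), D(d2,24), F(d2,18), G(d1,13)
B→slot 3; E→slot 2; C→slot 1; A skipped; D skipped; F skipped; G skipped.
3 of 7 scheduled.

3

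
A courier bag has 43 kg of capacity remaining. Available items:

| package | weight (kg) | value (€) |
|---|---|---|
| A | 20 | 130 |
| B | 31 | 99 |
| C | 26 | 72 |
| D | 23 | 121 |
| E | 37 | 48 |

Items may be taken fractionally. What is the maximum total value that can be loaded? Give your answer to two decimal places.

Sort by value per unit weight and fill in that order.
Order: A (130/20=6.50) > D (121/23=5.26) > B (99/31=3.19) > C (72/26=2.77) > E (48/37=1.30)
Fill: take A (20 @ 130) → take D (23 @ 121); 43/43 used.
Total value = 251.00

251.00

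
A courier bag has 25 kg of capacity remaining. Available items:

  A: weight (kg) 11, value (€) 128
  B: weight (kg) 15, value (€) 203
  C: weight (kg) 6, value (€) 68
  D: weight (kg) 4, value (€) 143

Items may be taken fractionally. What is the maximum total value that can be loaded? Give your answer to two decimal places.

Order: D (143/4=35.75) > B (203/15=13.53) > A (128/11=11.64) > C (68/6=11.33)
Fill: take D (4 @ 143) → take B (15 @ 203) → take 6/11 of A → 69.82; 25/25 used.
Total value = 415.82

415.82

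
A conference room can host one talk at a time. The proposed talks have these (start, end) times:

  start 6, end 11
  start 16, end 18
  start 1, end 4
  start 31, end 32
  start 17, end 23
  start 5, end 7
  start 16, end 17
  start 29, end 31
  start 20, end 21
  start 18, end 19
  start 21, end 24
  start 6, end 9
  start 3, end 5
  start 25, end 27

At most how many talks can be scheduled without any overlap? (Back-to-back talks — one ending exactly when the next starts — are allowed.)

Sort by end time and greedily take each interval whose start is ≥ the last chosen end.
Sorted by end: (1,4)  (3,5)  (5,7)  (6,9)  (6,11)  (16,17)  (16,18)  (18,19)  (20,21)  (17,23)  (21,24)  (25,27)  (29,31)  (31,32)
take (1,4); take (5,7); take (16,17); skip (16,18); take (18,19); take (20,21); take (21,24); take (25,27); take (29,31); take (31,32).
Selected 9 talks.

9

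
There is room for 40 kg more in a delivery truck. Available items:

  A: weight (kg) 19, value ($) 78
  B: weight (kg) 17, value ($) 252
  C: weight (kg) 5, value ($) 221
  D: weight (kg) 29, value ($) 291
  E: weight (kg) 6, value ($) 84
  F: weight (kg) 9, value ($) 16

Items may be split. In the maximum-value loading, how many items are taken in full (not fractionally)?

Order: C (221/5=44.20) > B (252/17=14.82) > E (84/6=14.00) > D (291/29=10.03) > A (78/19=4.11) > F (16/9=1.78)
Fill: take C (5 @ 221) → take B (17 @ 252) → take E (6 @ 84) → take 12/29 of D → 120.41; 40/40 used.
3 item(s) taken whole; one partial (take 12/29 of D).

3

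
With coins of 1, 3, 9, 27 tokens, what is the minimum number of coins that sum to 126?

Use the largest denomination that fits, subtract, and repeat.
126 = 4×27 + 2×9
Total coins = 4 + 2 = 6

6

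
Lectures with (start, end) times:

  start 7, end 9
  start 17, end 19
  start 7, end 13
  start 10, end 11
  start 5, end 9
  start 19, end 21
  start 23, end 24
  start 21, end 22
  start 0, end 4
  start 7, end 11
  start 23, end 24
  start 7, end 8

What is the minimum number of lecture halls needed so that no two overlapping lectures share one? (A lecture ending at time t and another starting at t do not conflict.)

5

Events (time:±→running): 0:+→1 4:-→0 5:+→1 7:+→2 7:+→3 7:+→4 7:+→5 … peak 5.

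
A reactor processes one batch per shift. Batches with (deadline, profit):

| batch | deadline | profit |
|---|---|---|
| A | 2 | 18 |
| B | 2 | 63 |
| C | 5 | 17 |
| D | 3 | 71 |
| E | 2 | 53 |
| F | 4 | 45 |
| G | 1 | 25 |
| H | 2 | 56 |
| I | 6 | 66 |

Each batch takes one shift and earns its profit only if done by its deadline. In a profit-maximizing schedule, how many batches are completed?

6

Take jobs in profit order; each goes to the latest open slot no later than its deadline.
Profit order: D=71 I=66 B=63 H=56 E=53 F=45 G=25 A=18 C=17
Assign: D→slot 3, I→slot 6, B→slot 2, H→slot 1, E skipped, F→slot 4, G skipped, A skipped, C→slot 5.
Slots: [1:H] [2:B] [3:D] [4:F] [5:C] [6:I]
6 of 9 scheduled.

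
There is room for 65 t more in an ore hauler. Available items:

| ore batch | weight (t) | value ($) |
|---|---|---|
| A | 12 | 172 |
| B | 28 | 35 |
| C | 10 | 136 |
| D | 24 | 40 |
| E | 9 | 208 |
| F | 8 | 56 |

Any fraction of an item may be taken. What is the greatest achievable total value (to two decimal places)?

614.50

Sort by value per unit weight and fill in that order.
Ratios (sorted): E 23.11, A 14.33, C 13.60, F 7.00, D 1.67, B 1.25
take E (9 @ 208); take A (12 @ 172); take C (10 @ 136); take F (8 @ 56); take D (24 @ 40); take 2/28 of B → 2.50. Capacity used 65/65.
Total value = 614.50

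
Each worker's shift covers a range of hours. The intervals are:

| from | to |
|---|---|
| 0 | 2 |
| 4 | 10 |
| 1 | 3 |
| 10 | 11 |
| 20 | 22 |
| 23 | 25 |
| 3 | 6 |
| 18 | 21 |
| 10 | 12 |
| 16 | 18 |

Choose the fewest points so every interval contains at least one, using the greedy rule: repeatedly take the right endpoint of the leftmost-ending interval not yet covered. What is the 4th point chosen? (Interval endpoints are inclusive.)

Sort by right endpoint; whenever an interval is uncovered, place a point at its right end.
By right end: [0,2]  [1,3]  [3,6]  [4,10]  [10,11]  [10,12]  [16,18]  [18,21]  [20,22]  [23,25]
[0,2] uncovered → point at 2; [3,6] uncovered → point at 6; [10,11] uncovered → point at 11; [16,18] uncovered → point at 18; [20,22] uncovered → point at 22; [23,25] uncovered → point at 25.
Points: 2, 6, 11, 18, 22, 25 (6 total).

18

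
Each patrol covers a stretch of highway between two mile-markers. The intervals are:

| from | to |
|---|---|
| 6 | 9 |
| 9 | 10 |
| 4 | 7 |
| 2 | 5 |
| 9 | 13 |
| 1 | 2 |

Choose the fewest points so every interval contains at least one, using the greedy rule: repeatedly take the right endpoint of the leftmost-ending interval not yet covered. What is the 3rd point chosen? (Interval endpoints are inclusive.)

Sorted: [1,2] [2,5] [4,7] [6,9] [9,10] [9,13]
{[1,2],[2,5]} hit by 2; {[4,7],[6,9]} hit by 7; {[9,10],[9,13]} hit by 10.
Points: 2, 7, 10 (3 total).

10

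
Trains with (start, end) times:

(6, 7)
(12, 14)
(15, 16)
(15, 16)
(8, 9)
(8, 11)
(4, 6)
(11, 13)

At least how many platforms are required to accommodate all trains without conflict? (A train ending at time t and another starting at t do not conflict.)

2

Events (time:±→running): 4:+→1 6:-→0 6:+→1 7:-→0 8:+→1 8:+→2 … peak 2.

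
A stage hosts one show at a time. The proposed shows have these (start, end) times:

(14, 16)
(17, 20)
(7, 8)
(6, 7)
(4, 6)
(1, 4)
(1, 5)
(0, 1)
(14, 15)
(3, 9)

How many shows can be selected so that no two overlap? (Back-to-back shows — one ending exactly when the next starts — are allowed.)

Greedy by earliest finish: after sorting by end time, pick each interval compatible with the last pick.
By end time: (0,1), (1,4), (1,5), (4,6), (6,7), (7,8), (3,9), (14,15), (14,16), (17,20).
Pick (0,1); next start ≥ 1 → (1,4); next start ≥ 4 → (4,6); next start ≥ 6 → (6,7); next start ≥ 7 → (7,8); next start ≥ 8 → (14,15); next start ≥ 15 → (17,20).
Selected 7 shows.

7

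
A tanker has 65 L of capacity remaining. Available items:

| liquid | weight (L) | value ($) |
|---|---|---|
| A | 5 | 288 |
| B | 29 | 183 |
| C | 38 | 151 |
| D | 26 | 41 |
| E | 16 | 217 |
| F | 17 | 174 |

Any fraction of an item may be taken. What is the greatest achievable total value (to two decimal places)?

Greedy by value/weight ratio, highest first.
Ratios (sorted): A 57.60, E 13.56, F 10.24, B 6.31, C 3.97, D 1.58
take A (5 @ 288); take E (16 @ 217); take F (17 @ 174); take 27/29 of B → 170.38. Capacity used 65/65.
Total value = 849.38

849.38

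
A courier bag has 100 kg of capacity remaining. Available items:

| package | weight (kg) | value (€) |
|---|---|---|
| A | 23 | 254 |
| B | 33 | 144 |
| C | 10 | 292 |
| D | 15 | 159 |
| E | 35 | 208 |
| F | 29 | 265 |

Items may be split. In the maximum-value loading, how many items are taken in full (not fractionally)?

Order: C (292/10=29.20) > A (254/23=11.04) > D (159/15=10.60) > F (265/29=9.14) > E (208/35=5.94) > B (144/33=4.36)
Fill: take C (10 @ 292) → take A (23 @ 254) → take D (15 @ 159) → take F (29 @ 265) → take 23/35 of E → 136.69; 100/100 used.
4 item(s) taken whole; one partial (take 23/35 of E).

4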